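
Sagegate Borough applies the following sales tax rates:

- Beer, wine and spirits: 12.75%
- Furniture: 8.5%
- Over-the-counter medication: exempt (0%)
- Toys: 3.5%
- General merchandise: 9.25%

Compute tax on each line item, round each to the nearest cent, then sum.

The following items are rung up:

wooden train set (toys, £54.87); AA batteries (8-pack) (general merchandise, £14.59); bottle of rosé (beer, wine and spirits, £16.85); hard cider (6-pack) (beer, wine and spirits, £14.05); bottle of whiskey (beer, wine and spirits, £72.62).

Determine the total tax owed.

Wooden train set £54.87: toys → 3.5% → £1.92
AA batteries (8-pack) £14.59: general merchandise → 9.25% → £1.35
Bottle of rosé £16.85: beer, wine and spirits → 12.75% → £2.15
Hard cider (6-pack) £14.05: beer, wine and spirits → 12.75% → £1.79
Bottle of whiskey £72.62: beer, wine and spirits → 12.75% → £9.26
Total tax = £1.92 + £1.35 + £2.15 + £1.79 + £9.26 = £16.47

£16.47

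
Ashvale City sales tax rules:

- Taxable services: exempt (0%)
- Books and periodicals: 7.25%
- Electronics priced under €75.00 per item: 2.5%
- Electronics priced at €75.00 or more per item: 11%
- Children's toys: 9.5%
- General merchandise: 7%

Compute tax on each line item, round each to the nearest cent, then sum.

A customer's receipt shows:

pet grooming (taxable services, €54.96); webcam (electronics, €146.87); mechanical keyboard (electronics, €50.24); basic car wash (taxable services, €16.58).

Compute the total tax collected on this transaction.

€17.42

Pet grooming €54.96: taxable services → 0% → €0.00
Webcam €146.87: electronics, €75.00 or more → 11% → €16.16
Mechanical keyboard €50.24: electronics, under €75.00 → 2.5% → €1.26
Basic car wash €16.58: taxable services → 0% → €0.00
Total tax = €16.16 + €1.26 = €17.42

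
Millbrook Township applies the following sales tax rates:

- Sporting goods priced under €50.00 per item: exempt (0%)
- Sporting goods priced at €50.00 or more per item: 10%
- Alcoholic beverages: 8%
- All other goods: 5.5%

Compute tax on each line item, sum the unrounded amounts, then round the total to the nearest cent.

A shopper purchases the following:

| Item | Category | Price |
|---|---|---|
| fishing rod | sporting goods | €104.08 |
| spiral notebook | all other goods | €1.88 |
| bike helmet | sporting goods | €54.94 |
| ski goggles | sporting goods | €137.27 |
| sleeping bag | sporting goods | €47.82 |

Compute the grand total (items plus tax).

€375.72

Fishing rod €104.08: sporting goods, €50.00 or more → 10% → €10.408
Spiral notebook €1.88: all other goods → 5.5% → €0.1034
Bike helmet €54.94: sporting goods, €50.00 or more → 10% → €5.494
Ski goggles €137.27: sporting goods, €50.00 or more → 10% → €13.727
Sleeping bag €47.82: sporting goods, under €50.00 → 0% → €0.00
Subtotal = €345.99; unrounded tax = €29.7324 → €29.73; total due = €375.72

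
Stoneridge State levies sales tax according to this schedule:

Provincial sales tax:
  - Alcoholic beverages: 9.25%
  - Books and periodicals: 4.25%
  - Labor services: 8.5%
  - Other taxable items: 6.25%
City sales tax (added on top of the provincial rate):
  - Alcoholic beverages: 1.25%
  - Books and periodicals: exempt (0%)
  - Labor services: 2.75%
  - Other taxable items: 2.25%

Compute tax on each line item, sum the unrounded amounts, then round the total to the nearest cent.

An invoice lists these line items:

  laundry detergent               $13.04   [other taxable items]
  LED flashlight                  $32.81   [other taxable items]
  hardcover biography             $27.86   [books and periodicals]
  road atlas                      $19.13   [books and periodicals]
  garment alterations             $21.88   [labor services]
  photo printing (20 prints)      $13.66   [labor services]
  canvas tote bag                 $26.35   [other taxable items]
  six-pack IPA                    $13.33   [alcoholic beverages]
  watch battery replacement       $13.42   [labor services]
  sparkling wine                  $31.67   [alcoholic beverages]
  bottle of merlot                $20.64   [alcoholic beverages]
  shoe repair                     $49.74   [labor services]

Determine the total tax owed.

Laundry detergent $13.04: other taxable items → 6.25% + 2.25% city = 8.5% → $1.1084
LED flashlight $32.81: other taxable items → 6.25% + 2.25% city = 8.5% → $2.78885
Hardcover biography $27.86: books and periodicals → 4.25% + 0% city = 4.25% → $1.18405
Road atlas $19.13: books and periodicals → 4.25% + 0% city = 4.25% → $0.813025
Garment alterations $21.88: labor services → 8.5% + 2.75% city = 11.25% → $2.4615
Photo printing (20 prints) $13.66: labor services → 8.5% + 2.75% city = 11.25% → $1.53675
Canvas tote bag $26.35: other taxable items → 6.25% + 2.25% city = 8.5% → $2.23975
Six-pack IPA $13.33: alcoholic beverages → 9.25% + 1.25% city = 10.5% → $1.39965
Watch battery replacement $13.42: labor services → 8.5% + 2.75% city = 11.25% → $1.50975
Sparkling wine $31.67: alcoholic beverages → 9.25% + 1.25% city = 10.5% → $3.32535
Bottle of merlot $20.64: alcoholic beverages → 9.25% + 1.25% city = 10.5% → $2.1672
Shoe repair $49.74: labor services → 8.5% + 2.75% city = 11.25% → $5.59575
Unrounded tax sum = $26.130025 → $26.13

$26.13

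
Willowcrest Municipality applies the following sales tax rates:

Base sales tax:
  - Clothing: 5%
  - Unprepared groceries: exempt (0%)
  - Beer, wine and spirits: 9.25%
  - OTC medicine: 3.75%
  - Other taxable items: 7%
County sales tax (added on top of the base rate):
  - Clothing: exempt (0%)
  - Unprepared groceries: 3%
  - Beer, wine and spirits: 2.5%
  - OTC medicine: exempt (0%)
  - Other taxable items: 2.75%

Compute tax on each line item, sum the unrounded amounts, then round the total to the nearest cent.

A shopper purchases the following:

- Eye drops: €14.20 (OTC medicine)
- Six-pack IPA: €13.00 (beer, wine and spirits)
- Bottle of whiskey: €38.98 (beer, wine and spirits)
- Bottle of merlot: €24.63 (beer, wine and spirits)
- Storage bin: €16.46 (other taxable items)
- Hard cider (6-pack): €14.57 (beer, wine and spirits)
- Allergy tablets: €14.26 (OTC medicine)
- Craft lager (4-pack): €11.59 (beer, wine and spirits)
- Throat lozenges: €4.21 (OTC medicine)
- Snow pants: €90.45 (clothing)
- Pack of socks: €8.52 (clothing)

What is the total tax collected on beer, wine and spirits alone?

€12.08

Six-pack IPA €13.00: beer, wine and spirits → 9.25% + 2.5% county = 11.75% → €1.5275
Bottle of whiskey €38.98: beer, wine and spirits → 9.25% + 2.5% county = 11.75% → €4.58015
Bottle of merlot €24.63: beer, wine and spirits → 9.25% + 2.5% county = 11.75% → €2.894025
Hard cider (6-pack) €14.57: beer, wine and spirits → 9.25% + 2.5% county = 11.75% → €1.711975
Craft lager (4-pack) €11.59: beer, wine and spirits → 9.25% + 2.5% county = 11.75% → €1.361825
Tax on beer, wine and spirits: unrounded sum = €12.075475 → €12.08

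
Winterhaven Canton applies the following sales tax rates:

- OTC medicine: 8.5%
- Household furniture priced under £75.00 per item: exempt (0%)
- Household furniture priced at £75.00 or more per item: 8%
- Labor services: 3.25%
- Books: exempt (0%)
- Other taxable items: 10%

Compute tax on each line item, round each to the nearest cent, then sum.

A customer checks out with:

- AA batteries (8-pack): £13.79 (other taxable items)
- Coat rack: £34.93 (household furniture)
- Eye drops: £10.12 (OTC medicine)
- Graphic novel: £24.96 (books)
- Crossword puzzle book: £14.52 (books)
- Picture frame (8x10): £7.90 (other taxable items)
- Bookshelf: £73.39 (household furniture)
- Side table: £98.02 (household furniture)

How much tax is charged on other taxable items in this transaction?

£2.17

AA batteries (8-pack) £13.79: other taxable items → 10% → £1.38
Picture frame (8x10) £7.90: other taxable items → 10% → £0.79
Tax on other taxable items = £1.38 + £0.79 = £2.17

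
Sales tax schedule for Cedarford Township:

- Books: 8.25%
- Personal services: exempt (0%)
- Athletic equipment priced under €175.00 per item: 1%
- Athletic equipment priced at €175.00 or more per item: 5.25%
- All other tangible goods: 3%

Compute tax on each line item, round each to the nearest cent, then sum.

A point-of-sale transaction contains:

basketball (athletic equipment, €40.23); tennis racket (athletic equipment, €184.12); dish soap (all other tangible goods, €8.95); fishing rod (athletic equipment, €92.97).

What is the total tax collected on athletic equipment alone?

Basketball €40.23: athletic equipment, under €175.00 → 1% → €0.40
Tennis racket €184.12: athletic equipment, €175.00 or more → 5.25% → €9.67
Fishing rod €92.97: athletic equipment, under €175.00 → 1% → €0.93
Tax on athletic equipment = €0.40 + €9.67 + €0.93 = €11.00

€11.00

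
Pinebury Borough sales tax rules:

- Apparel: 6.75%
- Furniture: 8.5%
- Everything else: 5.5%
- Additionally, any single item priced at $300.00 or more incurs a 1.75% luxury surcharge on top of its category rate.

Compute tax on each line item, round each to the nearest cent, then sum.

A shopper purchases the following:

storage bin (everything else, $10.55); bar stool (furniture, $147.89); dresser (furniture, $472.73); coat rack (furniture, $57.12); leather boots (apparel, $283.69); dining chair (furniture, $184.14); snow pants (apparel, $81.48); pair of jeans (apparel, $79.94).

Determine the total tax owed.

$112.16

Storage bin $10.55: everything else → 5.5% → $0.58
Bar stool $147.89: furniture → 8.5% → $12.57
Dresser $472.73: furniture → 8.5% + 1.75% surcharge = 10.25% → $48.45
Coat rack $57.12: furniture → 8.5% → $4.86
Leather boots $283.69: apparel → 6.75% → $19.15
Dining chair $184.14: furniture → 8.5% → $15.65
Snow pants $81.48: apparel → 6.75% → $5.50
Pair of jeans $79.94: apparel → 6.75% → $5.40
Total tax = $0.58 + $12.57 + $48.45 + $4.86 + $19.15 + $15.65 + $5.50 + $5.40 = $112.16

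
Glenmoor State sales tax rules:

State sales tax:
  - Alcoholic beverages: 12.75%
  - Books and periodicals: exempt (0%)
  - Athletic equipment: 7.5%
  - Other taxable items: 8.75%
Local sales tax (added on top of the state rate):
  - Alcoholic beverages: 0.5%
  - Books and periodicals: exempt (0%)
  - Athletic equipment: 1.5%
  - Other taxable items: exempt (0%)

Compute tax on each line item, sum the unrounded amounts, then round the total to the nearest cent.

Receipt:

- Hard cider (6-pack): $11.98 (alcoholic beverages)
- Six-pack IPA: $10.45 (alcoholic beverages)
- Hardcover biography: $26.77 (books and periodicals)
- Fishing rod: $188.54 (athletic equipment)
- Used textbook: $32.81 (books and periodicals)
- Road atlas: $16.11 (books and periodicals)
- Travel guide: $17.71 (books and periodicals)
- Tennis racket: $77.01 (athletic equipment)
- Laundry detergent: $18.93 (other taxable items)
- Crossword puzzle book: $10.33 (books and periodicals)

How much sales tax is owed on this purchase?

$28.53

Hard cider (6-pack) $11.98: alcoholic beverages → 12.75% + 0.5% local = 13.25% → $1.58735
Six-pack IPA $10.45: alcoholic beverages → 12.75% + 0.5% local = 13.25% → $1.384625
Hardcover biography $26.77: books and periodicals → 0% + 0% local = 0% → $0.00
Fishing rod $188.54: athletic equipment → 7.5% + 1.5% local = 9% → $16.9686
Used textbook $32.81: books and periodicals → 0% + 0% local = 0% → $0.00
Road atlas $16.11: books and periodicals → 0% + 0% local = 0% → $0.00
Travel guide $17.71: books and periodicals → 0% + 0% local = 0% → $0.00
Tennis racket $77.01: athletic equipment → 7.5% + 1.5% local = 9% → $6.9309
Laundry detergent $18.93: other taxable items → 8.75% + 0% local = 8.75% → $1.656375
Crossword puzzle book $10.33: books and periodicals → 0% + 0% local = 0% → $0.00
Unrounded tax sum = $28.52785 → $28.53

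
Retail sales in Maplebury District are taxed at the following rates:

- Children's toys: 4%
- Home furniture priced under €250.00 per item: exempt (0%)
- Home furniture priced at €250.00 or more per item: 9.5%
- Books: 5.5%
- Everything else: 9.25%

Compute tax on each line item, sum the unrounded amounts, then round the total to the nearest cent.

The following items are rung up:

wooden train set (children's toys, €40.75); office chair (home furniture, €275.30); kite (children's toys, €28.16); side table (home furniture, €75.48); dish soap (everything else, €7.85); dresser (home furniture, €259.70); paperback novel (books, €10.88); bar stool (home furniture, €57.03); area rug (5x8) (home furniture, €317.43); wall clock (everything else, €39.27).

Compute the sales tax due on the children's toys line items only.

€2.76

Wooden train set €40.75: children's toys → 4% → €1.63
Kite €28.16: children's toys → 4% → €1.1264
Tax on children's toys: unrounded sum = €2.7564 → €2.76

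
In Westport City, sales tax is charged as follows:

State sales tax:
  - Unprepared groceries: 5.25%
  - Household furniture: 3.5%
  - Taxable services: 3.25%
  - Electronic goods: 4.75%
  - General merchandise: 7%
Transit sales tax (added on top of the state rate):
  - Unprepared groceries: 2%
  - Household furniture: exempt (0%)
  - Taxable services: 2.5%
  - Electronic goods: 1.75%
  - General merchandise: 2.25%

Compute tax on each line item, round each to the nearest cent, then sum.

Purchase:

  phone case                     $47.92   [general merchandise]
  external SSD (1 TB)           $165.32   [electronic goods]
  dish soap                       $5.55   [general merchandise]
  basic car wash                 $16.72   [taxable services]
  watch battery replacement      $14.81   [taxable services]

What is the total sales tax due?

$17.50

Phone case $47.92: general merchandise → 7% + 2.25% transit = 9.25% → $4.43
External SSD (1 TB) $165.32: electronic goods → 4.75% + 1.75% transit = 6.5% → $10.75
Dish soap $5.55: general merchandise → 7% + 2.25% transit = 9.25% → $0.51
Basic car wash $16.72: taxable services → 3.25% + 2.5% transit = 5.75% → $0.96
Watch battery replacement $14.81: taxable services → 3.25% + 2.5% transit = 5.75% → $0.85
Total tax = $4.43 + $10.75 + $0.51 + $0.96 + $0.85 = $17.50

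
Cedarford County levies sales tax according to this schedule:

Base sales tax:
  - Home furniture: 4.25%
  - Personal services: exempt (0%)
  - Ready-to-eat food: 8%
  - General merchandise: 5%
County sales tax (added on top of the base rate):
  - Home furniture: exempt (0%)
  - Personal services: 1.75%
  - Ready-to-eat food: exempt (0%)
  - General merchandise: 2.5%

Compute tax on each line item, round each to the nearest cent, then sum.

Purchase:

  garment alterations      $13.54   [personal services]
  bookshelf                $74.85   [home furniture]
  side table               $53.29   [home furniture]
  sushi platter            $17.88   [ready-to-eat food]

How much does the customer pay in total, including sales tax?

$166.67

Garment alterations $13.54: personal services → 0% + 1.75% county = 1.75% → $0.24
Bookshelf $74.85: home furniture → 4.25% + 0% county = 4.25% → $3.18
Side table $53.29: home furniture → 4.25% + 0% county = 4.25% → $2.26
Sushi platter $17.88: ready-to-eat food → 8% + 0% county = 8% → $1.43
Subtotal = $159.56; tax = $7.11; total due = $166.67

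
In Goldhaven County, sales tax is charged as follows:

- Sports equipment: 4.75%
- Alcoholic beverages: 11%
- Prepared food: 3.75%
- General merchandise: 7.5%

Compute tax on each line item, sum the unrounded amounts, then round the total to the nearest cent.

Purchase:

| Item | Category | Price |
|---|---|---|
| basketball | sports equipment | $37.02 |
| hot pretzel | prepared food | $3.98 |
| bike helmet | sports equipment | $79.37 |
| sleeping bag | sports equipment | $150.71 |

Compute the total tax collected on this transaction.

$12.84

Basketball $37.02: sports equipment → 4.75% → $1.75845
Hot pretzel $3.98: prepared food → 3.75% → $0.14925
Bike helmet $79.37: sports equipment → 4.75% → $3.770075
Sleeping bag $150.71: sports equipment → 4.75% → $7.158725
Unrounded tax sum = $12.8365 → $12.84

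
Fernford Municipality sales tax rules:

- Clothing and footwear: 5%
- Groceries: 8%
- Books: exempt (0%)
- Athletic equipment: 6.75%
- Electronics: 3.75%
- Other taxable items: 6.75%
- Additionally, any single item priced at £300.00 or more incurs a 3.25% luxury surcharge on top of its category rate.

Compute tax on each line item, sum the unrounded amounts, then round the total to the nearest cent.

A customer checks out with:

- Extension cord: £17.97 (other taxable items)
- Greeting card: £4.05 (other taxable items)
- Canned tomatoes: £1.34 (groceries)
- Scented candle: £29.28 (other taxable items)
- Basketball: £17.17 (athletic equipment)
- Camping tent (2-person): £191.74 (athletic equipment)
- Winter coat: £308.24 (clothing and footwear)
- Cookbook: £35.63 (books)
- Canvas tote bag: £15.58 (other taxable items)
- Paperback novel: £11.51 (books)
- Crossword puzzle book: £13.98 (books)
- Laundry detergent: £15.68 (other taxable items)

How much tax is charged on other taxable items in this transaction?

Extension cord £17.97: other taxable items → 6.75% → £1.212975
Greeting card £4.05: other taxable items → 6.75% → £0.273375
Scented candle £29.28: other taxable items → 6.75% → £1.9764
Canvas tote bag £15.58: other taxable items → 6.75% → £1.05165
Laundry detergent £15.68: other taxable items → 6.75% → £1.0584
Tax on other taxable items: unrounded sum = £5.5728 → £5.57

£5.57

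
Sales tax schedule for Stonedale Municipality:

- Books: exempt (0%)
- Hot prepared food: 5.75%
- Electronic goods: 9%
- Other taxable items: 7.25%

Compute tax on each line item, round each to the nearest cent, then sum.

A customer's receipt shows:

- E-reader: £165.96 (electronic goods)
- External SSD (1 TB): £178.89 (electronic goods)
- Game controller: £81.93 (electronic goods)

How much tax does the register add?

£38.41

E-reader £165.96: electronic goods → 9% → £14.94
External SSD (1 TB) £178.89: electronic goods → 9% → £16.10
Game controller £81.93: electronic goods → 9% → £7.37
Total tax = £14.94 + £16.10 + £7.37 = £38.41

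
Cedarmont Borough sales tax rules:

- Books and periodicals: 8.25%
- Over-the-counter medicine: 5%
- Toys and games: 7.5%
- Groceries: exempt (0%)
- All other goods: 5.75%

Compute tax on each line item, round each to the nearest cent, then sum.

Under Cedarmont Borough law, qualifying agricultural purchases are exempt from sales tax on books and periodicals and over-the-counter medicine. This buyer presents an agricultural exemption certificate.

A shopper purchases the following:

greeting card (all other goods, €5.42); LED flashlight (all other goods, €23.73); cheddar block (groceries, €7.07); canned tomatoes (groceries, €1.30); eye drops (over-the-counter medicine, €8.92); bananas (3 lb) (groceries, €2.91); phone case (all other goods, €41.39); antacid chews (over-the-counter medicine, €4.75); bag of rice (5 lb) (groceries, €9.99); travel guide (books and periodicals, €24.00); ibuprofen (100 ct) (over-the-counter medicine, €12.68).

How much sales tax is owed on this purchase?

€4.05

Greeting card €5.42: all other goods → 5.75% → €0.31
LED flashlight €23.73: all other goods → 5.75% → €1.36
Cheddar block €7.07: groceries → 0% → €0.00
Canned tomatoes €1.30: groceries → 0% → €0.00
Eye drops €8.92: over-the-counter medicine, buyer-exempt → 0% → €0.00
Bananas (3 lb) €2.91: groceries → 0% → €0.00
Phone case €41.39: all other goods → 5.75% → €2.38
Antacid chews €4.75: over-the-counter medicine, buyer-exempt → 0% → €0.00
Bag of rice (5 lb) €9.99: groceries → 0% → €0.00
Travel guide €24.00: books and periodicals, buyer-exempt → 0% → €0.00
Ibuprofen (100 ct) €12.68: over-the-counter medicine, buyer-exempt → 0% → €0.00
Total tax = €0.31 + €1.36 + €2.38 = €4.05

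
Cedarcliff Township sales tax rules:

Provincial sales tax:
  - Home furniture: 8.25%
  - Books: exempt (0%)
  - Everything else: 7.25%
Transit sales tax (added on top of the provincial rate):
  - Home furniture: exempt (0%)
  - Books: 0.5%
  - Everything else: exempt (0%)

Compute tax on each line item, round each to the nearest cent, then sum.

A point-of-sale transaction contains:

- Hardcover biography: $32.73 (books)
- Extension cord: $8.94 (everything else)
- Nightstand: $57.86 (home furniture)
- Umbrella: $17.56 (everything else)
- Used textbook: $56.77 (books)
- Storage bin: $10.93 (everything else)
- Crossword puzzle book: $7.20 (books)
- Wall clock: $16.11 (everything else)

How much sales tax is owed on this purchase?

Hardcover biography $32.73: books → 0% + 0.5% transit = 0.5% → $0.16
Extension cord $8.94: everything else → 7.25% + 0% transit = 7.25% → $0.65
Nightstand $57.86: home furniture → 8.25% + 0% transit = 8.25% → $4.77
Umbrella $17.56: everything else → 7.25% + 0% transit = 7.25% → $1.27
Used textbook $56.77: books → 0% + 0.5% transit = 0.5% → $0.28
Storage bin $10.93: everything else → 7.25% + 0% transit = 7.25% → $0.79
Crossword puzzle book $7.20: books → 0% + 0.5% transit = 0.5% → $0.04
Wall clock $16.11: everything else → 7.25% + 0% transit = 7.25% → $1.17
Total tax = $0.16 + $0.65 + $4.77 + $1.27 + $0.28 + $0.79 + $0.04 + $1.17 = $9.13

$9.13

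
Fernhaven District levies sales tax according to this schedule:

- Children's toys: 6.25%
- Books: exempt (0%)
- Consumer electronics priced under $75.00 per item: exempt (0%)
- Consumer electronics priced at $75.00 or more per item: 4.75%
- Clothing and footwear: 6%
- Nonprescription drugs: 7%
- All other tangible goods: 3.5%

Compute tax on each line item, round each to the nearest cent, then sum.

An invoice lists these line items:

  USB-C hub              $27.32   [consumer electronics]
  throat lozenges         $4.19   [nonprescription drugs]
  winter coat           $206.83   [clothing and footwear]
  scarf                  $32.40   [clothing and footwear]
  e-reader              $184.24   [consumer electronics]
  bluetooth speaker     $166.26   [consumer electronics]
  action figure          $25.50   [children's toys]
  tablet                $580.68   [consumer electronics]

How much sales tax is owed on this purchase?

USB-C hub $27.32: consumer electronics, under $75.00 → 0% → $0.00
Throat lozenges $4.19: nonprescription drugs → 7% → $0.29
Winter coat $206.83: clothing and footwear → 6% → $12.41
Scarf $32.40: clothing and footwear → 6% → $1.94
E-reader $184.24: consumer electronics, $75.00 or more → 4.75% → $8.75
Bluetooth speaker $166.26: consumer electronics, $75.00 or more → 4.75% → $7.90
Action figure $25.50: children's toys → 6.25% → $1.59
Tablet $580.68: consumer electronics, $75.00 or more → 4.75% → $27.58
Total tax = $0.29 + $12.41 + $1.94 + $8.75 + $7.90 + $1.59 + $27.58 = $60.46

$60.46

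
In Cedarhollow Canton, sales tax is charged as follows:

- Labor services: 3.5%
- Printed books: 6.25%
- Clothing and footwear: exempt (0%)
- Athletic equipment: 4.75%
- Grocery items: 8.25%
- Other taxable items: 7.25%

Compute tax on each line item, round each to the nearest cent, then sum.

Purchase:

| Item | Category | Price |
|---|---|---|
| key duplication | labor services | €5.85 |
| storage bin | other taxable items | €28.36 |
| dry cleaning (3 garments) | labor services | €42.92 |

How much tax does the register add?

€3.76

Key duplication €5.85: labor services → 3.5% → €0.20
Storage bin €28.36: other taxable items → 7.25% → €2.06
Dry cleaning (3 garments) €42.92: labor services → 3.5% → €1.50
Total tax = €0.20 + €2.06 + €1.50 = €3.76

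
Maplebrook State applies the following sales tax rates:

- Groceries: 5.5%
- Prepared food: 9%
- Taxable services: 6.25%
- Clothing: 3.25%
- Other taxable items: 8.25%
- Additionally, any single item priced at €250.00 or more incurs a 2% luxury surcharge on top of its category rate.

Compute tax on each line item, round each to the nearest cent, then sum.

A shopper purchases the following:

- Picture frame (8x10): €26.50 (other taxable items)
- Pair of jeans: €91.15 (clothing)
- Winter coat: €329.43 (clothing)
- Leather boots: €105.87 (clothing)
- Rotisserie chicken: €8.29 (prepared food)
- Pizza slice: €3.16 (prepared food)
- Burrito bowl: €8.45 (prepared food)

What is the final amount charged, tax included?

€600.53

Picture frame (8x10) €26.50: other taxable items → 8.25% → €2.19
Pair of jeans €91.15: clothing → 3.25% → €2.96
Winter coat €329.43: clothing → 3.25% + 2% surcharge = 5.25% → €17.30
Leather boots €105.87: clothing → 3.25% → €3.44
Rotisserie chicken €8.29: prepared food → 9% → €0.75
Pizza slice €3.16: prepared food → 9% → €0.28
Burrito bowl €8.45: prepared food → 9% → €0.76
Subtotal = €572.85; tax = €27.68; total due = €600.53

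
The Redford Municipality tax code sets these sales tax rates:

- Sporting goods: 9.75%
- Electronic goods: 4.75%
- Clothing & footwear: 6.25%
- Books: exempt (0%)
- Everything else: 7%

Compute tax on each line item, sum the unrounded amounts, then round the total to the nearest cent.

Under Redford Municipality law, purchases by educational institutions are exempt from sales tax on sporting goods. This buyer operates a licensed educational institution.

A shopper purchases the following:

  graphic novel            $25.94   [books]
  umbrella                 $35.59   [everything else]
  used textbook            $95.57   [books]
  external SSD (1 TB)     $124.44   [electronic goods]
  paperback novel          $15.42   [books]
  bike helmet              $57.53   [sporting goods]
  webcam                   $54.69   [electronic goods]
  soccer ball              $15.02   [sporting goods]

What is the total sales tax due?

$11.00

Graphic novel $25.94: books → 0% → $0.00
Umbrella $35.59: everything else → 7% → $2.4913
Used textbook $95.57: books → 0% → $0.00
External SSD (1 TB) $124.44: electronic goods → 4.75% → $5.9109
Paperback novel $15.42: books → 0% → $0.00
Bike helmet $57.53: sporting goods, buyer-exempt → 0% → $0.00
Webcam $54.69: electronic goods → 4.75% → $2.597775
Soccer ball $15.02: sporting goods, buyer-exempt → 0% → $0.00
Unrounded tax sum = $10.999975 → $11.00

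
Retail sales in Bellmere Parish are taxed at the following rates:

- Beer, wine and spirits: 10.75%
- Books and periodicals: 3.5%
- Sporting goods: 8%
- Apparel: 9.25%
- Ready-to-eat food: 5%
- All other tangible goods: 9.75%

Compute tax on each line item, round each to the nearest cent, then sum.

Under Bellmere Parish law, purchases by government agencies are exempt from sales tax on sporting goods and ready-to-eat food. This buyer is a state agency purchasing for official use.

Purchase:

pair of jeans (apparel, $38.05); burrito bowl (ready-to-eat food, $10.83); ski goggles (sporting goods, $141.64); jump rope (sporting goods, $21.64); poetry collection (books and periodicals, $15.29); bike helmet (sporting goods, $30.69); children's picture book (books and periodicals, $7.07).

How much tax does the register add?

Pair of jeans $38.05: apparel → 9.25% → $3.52
Burrito bowl $10.83: ready-to-eat food, buyer-exempt → 0% → $0.00
Ski goggles $141.64: sporting goods, buyer-exempt → 0% → $0.00
Jump rope $21.64: sporting goods, buyer-exempt → 0% → $0.00
Poetry collection $15.29: books and periodicals → 3.5% → $0.54
Bike helmet $30.69: sporting goods, buyer-exempt → 0% → $0.00
Children's picture book $7.07: books and periodicals → 3.5% → $0.25
Total tax = $3.52 + $0.54 + $0.25 = $4.31

$4.31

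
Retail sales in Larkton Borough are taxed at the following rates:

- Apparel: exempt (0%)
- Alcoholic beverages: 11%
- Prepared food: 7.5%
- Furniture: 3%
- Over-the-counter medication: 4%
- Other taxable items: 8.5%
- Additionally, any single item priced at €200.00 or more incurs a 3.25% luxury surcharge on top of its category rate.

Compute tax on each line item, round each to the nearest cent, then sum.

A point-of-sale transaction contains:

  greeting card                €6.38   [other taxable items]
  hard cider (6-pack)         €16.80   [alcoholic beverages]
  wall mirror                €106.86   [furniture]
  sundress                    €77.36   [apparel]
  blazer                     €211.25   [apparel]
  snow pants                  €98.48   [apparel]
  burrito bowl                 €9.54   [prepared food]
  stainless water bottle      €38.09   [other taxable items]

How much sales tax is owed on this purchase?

Greeting card €6.38: other taxable items → 8.5% → €0.54
Hard cider (6-pack) €16.80: alcoholic beverages → 11% → €1.85
Wall mirror €106.86: furniture → 3% → €3.21
Sundress €77.36: apparel → 0% → €0.00
Blazer €211.25: apparel → 0% + 3.25% surcharge = 3.25% → €6.87
Snow pants €98.48: apparel → 0% → €0.00
Burrito bowl €9.54: prepared food → 7.5% → €0.72
Stainless water bottle €38.09: other taxable items → 8.5% → €3.24
Total tax = €0.54 + €1.85 + €3.21 + €6.87 + €0.72 + €3.24 = €16.43

€16.43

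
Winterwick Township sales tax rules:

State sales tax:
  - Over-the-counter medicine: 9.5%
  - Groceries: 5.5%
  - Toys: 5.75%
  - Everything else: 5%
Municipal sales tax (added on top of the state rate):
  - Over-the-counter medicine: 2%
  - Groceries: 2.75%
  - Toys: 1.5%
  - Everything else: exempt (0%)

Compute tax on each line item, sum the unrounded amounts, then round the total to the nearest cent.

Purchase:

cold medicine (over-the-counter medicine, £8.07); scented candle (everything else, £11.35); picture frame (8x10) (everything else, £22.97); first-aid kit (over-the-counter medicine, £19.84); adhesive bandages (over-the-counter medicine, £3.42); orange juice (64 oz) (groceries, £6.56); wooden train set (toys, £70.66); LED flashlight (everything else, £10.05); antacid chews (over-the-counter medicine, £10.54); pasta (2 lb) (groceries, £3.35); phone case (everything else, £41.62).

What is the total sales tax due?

£15.05

Cold medicine £8.07: over-the-counter medicine → 9.5% + 2% municipal = 11.5% → £0.92805
Scented candle £11.35: everything else → 5% + 0% municipal = 5% → £0.5675
Picture frame (8x10) £22.97: everything else → 5% + 0% municipal = 5% → £1.1485
First-aid kit £19.84: over-the-counter medicine → 9.5% + 2% municipal = 11.5% → £2.2816
Adhesive bandages £3.42: over-the-counter medicine → 9.5% + 2% municipal = 11.5% → £0.3933
Orange juice (64 oz) £6.56: groceries → 5.5% + 2.75% municipal = 8.25% → £0.5412
Wooden train set £70.66: toys → 5.75% + 1.5% municipal = 7.25% → £5.12285
LED flashlight £10.05: everything else → 5% + 0% municipal = 5% → £0.5025
Antacid chews £10.54: over-the-counter medicine → 9.5% + 2% municipal = 11.5% → £1.2121
Pasta (2 lb) £3.35: groceries → 5.5% + 2.75% municipal = 8.25% → £0.276375
Phone case £41.62: everything else → 5% + 0% municipal = 5% → £2.081
Unrounded tax sum = £15.054975 → £15.05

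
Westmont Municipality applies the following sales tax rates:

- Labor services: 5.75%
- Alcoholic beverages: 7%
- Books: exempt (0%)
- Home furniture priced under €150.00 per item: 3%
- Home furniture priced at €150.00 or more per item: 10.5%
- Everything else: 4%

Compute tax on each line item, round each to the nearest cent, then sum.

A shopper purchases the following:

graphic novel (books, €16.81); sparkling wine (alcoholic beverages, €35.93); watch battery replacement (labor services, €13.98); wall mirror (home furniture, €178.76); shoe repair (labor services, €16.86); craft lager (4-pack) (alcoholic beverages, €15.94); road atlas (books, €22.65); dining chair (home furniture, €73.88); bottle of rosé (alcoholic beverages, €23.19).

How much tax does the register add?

€28.02

Graphic novel €16.81: books → 0% → €0.00
Sparkling wine €35.93: alcoholic beverages → 7% → €2.52
Watch battery replacement €13.98: labor services → 5.75% → €0.80
Wall mirror €178.76: home furniture, €150.00 or more → 10.5% → €18.77
Shoe repair €16.86: labor services → 5.75% → €0.97
Craft lager (4-pack) €15.94: alcoholic beverages → 7% → €1.12
Road atlas €22.65: books → 0% → €0.00
Dining chair €73.88: home furniture, under €150.00 → 3% → €2.22
Bottle of rosé €23.19: alcoholic beverages → 7% → €1.62
Total tax = €2.52 + €0.80 + €18.77 + €0.97 + €1.12 + €2.22 + €1.62 = €28.02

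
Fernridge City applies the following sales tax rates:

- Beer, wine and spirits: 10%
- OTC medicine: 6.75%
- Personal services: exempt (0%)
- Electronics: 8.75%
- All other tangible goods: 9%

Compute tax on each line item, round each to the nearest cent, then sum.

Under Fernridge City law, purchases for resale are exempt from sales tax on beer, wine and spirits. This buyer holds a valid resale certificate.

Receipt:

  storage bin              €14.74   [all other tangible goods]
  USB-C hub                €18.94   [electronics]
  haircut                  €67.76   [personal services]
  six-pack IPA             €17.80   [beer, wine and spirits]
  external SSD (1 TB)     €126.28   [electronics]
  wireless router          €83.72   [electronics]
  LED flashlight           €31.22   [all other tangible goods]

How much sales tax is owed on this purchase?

€24.18

Storage bin €14.74: all other tangible goods → 9% → €1.33
USB-C hub €18.94: electronics → 8.75% → €1.66
Haircut €67.76: personal services → 0% → €0.00
Six-pack IPA €17.80: beer, wine and spirits, buyer-exempt → 0% → €0.00
External SSD (1 TB) €126.28: electronics → 8.75% → €11.05
Wireless router €83.72: electronics → 8.75% → €7.33
LED flashlight €31.22: all other tangible goods → 9% → €2.81
Total tax = €1.33 + €1.66 + €11.05 + €7.33 + €2.81 = €24.18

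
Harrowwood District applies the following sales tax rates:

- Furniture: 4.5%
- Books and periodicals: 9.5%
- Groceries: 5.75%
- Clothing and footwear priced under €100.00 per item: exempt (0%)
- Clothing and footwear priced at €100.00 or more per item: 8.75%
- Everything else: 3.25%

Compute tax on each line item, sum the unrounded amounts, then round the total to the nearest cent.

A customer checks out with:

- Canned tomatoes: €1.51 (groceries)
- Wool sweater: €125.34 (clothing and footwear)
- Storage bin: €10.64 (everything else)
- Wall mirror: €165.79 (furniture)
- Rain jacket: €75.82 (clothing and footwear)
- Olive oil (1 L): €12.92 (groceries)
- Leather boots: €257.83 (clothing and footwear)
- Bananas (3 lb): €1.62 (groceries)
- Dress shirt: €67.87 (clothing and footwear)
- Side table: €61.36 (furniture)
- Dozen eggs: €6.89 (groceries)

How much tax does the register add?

Canned tomatoes €1.51: groceries → 5.75% → €0.086825
Wool sweater €125.34: clothing and footwear, €100.00 or more → 8.75% → €10.96725
Storage bin €10.64: everything else → 3.25% → €0.3458
Wall mirror €165.79: furniture → 4.5% → €7.46055
Rain jacket €75.82: clothing and footwear, under €100.00 → 0% → €0.00
Olive oil (1 L) €12.92: groceries → 5.75% → €0.7429
Leather boots €257.83: clothing and footwear, €100.00 or more → 8.75% → €22.560125
Bananas (3 lb) €1.62: groceries → 5.75% → €0.09315
Dress shirt €67.87: clothing and footwear, under €100.00 → 0% → €0.00
Side table €61.36: furniture → 4.5% → €2.7612
Dozen eggs €6.89: groceries → 5.75% → €0.396175
Unrounded tax sum = €45.413975 → €45.41

€45.41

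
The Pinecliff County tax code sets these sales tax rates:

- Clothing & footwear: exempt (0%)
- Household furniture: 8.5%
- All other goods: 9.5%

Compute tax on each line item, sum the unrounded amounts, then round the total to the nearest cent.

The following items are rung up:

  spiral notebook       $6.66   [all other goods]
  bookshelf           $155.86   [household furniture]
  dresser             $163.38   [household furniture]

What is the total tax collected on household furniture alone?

Bookshelf $155.86: household furniture → 8.5% → $13.2481
Dresser $163.38: household furniture → 8.5% → $13.8873
Tax on household furniture: unrounded sum = $27.1354 → $27.14

$27.14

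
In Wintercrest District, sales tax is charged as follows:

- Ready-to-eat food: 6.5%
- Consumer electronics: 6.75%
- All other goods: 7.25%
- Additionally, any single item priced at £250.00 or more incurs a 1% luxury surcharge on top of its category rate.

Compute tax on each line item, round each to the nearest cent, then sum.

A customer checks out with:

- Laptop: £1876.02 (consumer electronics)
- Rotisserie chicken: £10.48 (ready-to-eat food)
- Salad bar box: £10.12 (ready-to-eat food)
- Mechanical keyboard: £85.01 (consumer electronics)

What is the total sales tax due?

Laptop £1876.02: consumer electronics → 6.75% + 1% surcharge = 7.75% → £145.39
Rotisserie chicken £10.48: ready-to-eat food → 6.5% → £0.68
Salad bar box £10.12: ready-to-eat food → 6.5% → £0.66
Mechanical keyboard £85.01: consumer electronics → 6.75% → £5.74
Total tax = £145.39 + £0.68 + £0.66 + £5.74 = £152.47

£152.47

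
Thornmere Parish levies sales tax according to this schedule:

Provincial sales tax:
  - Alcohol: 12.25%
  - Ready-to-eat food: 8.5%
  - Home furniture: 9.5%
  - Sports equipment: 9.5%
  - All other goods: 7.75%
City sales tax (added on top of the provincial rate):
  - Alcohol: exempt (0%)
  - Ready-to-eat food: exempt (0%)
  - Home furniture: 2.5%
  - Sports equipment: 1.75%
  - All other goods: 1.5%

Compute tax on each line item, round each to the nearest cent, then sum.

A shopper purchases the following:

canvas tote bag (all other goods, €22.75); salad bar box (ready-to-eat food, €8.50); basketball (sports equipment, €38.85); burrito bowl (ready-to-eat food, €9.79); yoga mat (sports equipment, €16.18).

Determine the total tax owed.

Canvas tote bag €22.75: all other goods → 7.75% + 1.5% city = 9.25% → €2.10
Salad bar box €8.50: ready-to-eat food → 8.5% + 0% city = 8.5% → €0.72
Basketball €38.85: sports equipment → 9.5% + 1.75% city = 11.25% → €4.37
Burrito bowl €9.79: ready-to-eat food → 8.5% + 0% city = 8.5% → €0.83
Yoga mat €16.18: sports equipment → 9.5% + 1.75% city = 11.25% → €1.82
Total tax = €2.10 + €0.72 + €4.37 + €0.83 + €1.82 = €9.84

€9.84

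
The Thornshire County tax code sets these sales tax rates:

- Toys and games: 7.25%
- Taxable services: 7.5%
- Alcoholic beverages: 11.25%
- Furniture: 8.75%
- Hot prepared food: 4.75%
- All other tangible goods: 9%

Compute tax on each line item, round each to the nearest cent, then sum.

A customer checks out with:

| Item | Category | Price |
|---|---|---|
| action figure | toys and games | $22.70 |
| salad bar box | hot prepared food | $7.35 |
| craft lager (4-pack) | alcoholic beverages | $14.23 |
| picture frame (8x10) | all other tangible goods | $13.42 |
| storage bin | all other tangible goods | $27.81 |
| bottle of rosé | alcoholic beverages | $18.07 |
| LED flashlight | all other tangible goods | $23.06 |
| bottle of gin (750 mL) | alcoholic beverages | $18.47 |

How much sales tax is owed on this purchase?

$13.50

Action figure $22.70: toys and games → 7.25% → $1.65
Salad bar box $7.35: hot prepared food → 4.75% → $0.35
Craft lager (4-pack) $14.23: alcoholic beverages → 11.25% → $1.60
Picture frame (8x10) $13.42: all other tangible goods → 9% → $1.21
Storage bin $27.81: all other tangible goods → 9% → $2.50
Bottle of rosé $18.07: alcoholic beverages → 11.25% → $2.03
LED flashlight $23.06: all other tangible goods → 9% → $2.08
Bottle of gin (750 mL) $18.47: alcoholic beverages → 11.25% → $2.08
Total tax = $1.65 + $0.35 + $1.60 + $1.21 + $2.50 + $2.03 + $2.08 + $2.08 = $13.50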